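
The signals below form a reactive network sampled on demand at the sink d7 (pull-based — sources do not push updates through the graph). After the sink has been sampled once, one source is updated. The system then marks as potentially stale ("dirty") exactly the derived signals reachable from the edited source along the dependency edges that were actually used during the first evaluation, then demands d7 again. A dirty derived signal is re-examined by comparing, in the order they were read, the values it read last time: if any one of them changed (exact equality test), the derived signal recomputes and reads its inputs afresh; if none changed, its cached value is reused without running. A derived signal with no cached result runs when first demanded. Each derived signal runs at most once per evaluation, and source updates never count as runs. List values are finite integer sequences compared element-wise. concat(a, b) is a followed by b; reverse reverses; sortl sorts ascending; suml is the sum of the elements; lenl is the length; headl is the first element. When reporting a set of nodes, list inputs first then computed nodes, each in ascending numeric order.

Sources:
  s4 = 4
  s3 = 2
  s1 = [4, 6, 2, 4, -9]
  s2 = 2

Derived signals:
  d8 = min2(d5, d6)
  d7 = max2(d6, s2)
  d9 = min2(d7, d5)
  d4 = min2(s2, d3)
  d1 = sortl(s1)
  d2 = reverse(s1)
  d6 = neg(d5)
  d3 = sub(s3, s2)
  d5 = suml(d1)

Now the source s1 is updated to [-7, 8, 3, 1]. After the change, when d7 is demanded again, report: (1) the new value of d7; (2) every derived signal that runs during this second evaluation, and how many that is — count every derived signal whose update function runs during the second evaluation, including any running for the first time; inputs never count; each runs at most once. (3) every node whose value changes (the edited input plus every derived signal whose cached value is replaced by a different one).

d7 now evaluates to 2.
Run set: d1, d5, d6, d7 (4 run).
Changed values: s1, d1, d5, d6.

Initial pass — values computed on the first demand:
  d1 = sortl([4, 6, 2, 4, -9]) = [-9, 2, 4, 4, 6]
  d5 = suml([-9, 2, 4, 4, 6]) = 7
  d6 = neg(7) = -7
  d7 = max2(-7, 2) = 2

Second demand — change propagation:
  d1: re-runs because s1 [4, 6, 2, 4, -9]->[-7, 8, 3, 1]; new result [-7, 1, 3, 8].
  d5: re-runs because d1 [-9, 2, 4, 4, 6]->[-7, 1, 3, 8]; new result 5.
  d6: re-runs because d5 7->5; new result -5.
  d7: re-runs because d6 -7->-5; new result 2 (unchanged).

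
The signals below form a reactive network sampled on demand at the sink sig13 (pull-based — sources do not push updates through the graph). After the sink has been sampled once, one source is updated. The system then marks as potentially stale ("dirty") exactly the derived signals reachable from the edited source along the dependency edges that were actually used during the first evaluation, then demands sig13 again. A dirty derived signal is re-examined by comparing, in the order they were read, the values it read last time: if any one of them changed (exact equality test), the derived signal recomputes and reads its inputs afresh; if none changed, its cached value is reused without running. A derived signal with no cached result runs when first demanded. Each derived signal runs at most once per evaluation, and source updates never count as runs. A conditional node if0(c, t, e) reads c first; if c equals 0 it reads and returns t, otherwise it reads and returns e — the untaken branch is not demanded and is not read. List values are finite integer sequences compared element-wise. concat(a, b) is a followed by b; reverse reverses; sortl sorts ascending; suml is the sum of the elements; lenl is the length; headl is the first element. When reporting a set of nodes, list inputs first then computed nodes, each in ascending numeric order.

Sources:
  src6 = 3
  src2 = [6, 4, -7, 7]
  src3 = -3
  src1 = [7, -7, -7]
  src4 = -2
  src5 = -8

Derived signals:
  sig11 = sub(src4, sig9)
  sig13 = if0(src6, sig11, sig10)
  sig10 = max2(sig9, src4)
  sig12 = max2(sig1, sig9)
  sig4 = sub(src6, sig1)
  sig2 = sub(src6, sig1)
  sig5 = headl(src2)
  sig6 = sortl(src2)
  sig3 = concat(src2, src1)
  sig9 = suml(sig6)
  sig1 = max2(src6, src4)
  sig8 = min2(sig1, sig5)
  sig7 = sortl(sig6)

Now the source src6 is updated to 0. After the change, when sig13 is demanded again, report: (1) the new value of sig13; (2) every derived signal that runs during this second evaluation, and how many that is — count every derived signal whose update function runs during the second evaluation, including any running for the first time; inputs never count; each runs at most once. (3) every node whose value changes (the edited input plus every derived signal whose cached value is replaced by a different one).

sig13 now evaluates to -12.
Run set: sig11, sig13 (2 run).
Changed values: src6, sig13.
The important point: the flipped condition pulls in fresh nodes; sig11 runs for the first time.

Initial pass — values computed on the first demand:
  sig6 = sortl([6, 4, -7, 7]) = [-7, 4, 6, 7]
  sig9 = suml([-7, 4, 6, 7]) = 10
  sig10 = max2(10, -2) = 10
  sig13 = if0(src6=3 -> else branch sig10) = 10

Second demand — change propagation:
  sig11: newly demanded (no cache) — executes and yields -12.
  sig13: re-runs because src6 3->0; new result -12.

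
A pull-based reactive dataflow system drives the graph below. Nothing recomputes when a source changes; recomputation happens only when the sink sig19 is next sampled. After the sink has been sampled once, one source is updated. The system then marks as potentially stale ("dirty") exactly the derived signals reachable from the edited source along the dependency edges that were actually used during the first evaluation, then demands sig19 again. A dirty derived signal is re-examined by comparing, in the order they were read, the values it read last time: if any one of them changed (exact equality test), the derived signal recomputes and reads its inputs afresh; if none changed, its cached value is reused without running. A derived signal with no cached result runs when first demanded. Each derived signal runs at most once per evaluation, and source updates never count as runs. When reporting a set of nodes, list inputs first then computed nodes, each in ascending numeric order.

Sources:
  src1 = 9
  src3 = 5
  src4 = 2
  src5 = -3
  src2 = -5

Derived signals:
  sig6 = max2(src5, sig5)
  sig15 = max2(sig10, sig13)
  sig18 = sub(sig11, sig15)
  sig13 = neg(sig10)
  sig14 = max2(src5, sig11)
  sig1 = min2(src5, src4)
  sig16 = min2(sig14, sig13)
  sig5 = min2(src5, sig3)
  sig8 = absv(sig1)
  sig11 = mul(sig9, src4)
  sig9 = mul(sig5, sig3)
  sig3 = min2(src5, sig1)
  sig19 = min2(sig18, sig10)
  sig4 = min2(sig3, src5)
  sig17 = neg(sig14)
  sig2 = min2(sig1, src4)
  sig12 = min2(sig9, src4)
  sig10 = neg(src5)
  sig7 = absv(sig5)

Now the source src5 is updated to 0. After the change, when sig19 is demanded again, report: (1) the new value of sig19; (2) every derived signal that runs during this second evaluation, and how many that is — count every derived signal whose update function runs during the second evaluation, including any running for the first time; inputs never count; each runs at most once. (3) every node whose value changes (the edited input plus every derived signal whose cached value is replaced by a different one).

First evaluation (everything demanded from the output):
  sig1 = min2(-3, 2) = -3
  sig3 = min2(-3, -3) = -3
  sig5 = min2(-3, -3) = -3
  sig9 = mul(-3, -3) = 9
  sig10 = neg(-3) = 3
  sig11 = mul(9, 2) = 18
  sig13 = neg(3) = -3
  sig15 = max2(3, -3) = 3
  sig18 = sub(18, 3) = 15
  sig19 = min2(15, 3) = 3

Propagation after the edit:
  sig1: runs — src5 -3->0; result 0.
  sig3: runs — src5 -3->0; sig1 -3->0; result 0.
  sig5: runs — src5 -3->0; sig3 -3->0; result 0.
  sig9: runs — sig5 -3->0; sig3 -3->0; result 0.
  sig10: runs — src5 -3->0; result 0.
  sig11: runs — sig9 9->0; result 0.
  sig13: runs — sig10 3->0; result 0.
  sig15: runs — sig10 3->0; sig13 -3->0; result 0.
  sig18: runs — sig11 18->0; sig15 3->0; result 0.
  sig19: runs — sig18 15->0; sig10 3->0; result 0.

New value of sig19: 0.
Derived signals that run: sig1, sig3, sig5, sig9, sig10, sig11, sig13, sig15, sig18, sig19 — 10 in total.
Values that change: src5, sig1, sig3, sig5, sig9, sig10, sig11, sig13, sig15, sig18, sig19.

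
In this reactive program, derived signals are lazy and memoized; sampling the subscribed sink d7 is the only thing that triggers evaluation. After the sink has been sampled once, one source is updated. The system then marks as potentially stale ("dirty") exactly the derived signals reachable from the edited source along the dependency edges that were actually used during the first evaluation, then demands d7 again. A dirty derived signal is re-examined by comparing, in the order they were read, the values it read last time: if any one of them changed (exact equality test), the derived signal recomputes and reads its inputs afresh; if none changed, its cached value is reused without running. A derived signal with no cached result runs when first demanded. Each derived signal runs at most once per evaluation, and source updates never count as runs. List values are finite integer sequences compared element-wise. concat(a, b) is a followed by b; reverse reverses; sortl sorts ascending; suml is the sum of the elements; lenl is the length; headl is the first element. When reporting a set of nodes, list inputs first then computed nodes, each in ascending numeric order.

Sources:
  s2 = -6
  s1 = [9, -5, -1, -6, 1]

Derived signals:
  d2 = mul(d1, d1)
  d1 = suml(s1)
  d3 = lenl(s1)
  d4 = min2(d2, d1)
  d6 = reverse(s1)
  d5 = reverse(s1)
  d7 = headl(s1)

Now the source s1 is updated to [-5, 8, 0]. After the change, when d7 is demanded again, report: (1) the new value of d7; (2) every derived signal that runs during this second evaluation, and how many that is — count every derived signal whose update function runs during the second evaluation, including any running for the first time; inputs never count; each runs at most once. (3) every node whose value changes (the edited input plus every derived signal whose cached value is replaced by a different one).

First demand of the output computes:
  d7 = headl([9, -5, -1, -6, 1]) = 9

After the edit, cleaning proceeds:
  d7: a read changed (s1 [9, -5, -1, -6, 1]->[-5, 8, 0]) — executes, giving -5.

Demanding d7 again yields -5.
1 derived signals run: d7.
The nodes whose values change: s1, d7.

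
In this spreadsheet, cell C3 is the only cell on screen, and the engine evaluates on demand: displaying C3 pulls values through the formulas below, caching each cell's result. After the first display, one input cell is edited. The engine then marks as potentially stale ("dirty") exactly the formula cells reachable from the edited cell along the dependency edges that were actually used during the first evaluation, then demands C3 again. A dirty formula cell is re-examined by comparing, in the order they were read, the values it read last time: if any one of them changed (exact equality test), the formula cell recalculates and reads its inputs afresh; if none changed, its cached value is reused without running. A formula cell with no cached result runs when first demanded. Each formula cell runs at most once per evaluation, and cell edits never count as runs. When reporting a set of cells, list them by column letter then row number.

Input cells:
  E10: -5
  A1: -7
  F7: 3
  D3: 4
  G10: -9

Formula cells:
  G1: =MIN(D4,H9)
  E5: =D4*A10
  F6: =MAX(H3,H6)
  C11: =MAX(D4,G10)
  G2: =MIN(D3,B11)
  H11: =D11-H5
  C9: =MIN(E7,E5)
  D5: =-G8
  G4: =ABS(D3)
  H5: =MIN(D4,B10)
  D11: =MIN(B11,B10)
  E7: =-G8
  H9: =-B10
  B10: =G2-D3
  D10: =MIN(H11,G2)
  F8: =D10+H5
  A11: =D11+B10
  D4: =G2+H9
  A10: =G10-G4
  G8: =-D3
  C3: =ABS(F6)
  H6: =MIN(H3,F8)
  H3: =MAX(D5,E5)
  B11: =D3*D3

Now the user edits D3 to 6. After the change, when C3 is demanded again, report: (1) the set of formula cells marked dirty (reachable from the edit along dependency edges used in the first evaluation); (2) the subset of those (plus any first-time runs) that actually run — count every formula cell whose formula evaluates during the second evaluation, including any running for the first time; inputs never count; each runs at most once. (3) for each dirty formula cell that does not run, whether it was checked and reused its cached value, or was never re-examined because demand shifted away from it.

Initial pass — values computed on the first demand:
  B11 = 4 * 4 = 16
  G2 = MIN(4, 16) = 4
  B10 = 4 - 4 = 0
  D11 = MIN(16, 0) = 0
  G4 = ABS(4) = 4
  A10 = -9 - 4 = -13
  G8 = -(4) = -4
  D5 = -(-4) = 4
  H9 = -(0) = 0
  D4 = 4 + 0 = 4
  E5 = 4 * -13 = -52
  H3 = MAX(4, -52) = 4
  H5 = MIN(4, 0) = 0
  H11 = 0 - 0 = 0
  D10 = MIN(0, 4) = 0
  F8 = 0 + 0 = 0
  H6 = MIN(4, 0) = 0
  F6 = MAX(4, 0) = 4
  C3 = ABS(4) = 4

Second demand — change propagation:
  B11: re-runs because D3 4->6; D3 4->6; new result 36.
  G2: re-runs because D3 4->6; B11 16->36; new result 6.
  B10: re-runs because G2 4->6; D3 4->6; new result 0 (unchanged).
  D11: re-runs because B11 16->36; new result 0 (unchanged).
  G4: re-runs because D3 4->6; new result 6.
  A10: re-runs because G4 4->6; new result -15.
  G8: re-runs because D3 4->6; new result -6.
  D5: re-runs because G8 -4->-6; new result 6.
  H9: re-examined; everything it read last time is the same (B10 unchanged) — cache 0 kept, no run.
  D4: re-runs because G2 4->6; new result 6.
  E5: re-runs because D4 4->6; A10 -13->-15; new result -90.
  H3: re-runs because D5 4->6; E5 -52->-90; new result 6.
  H5: re-runs because D4 4->6; new result 0 (unchanged).
  H11: re-examined; everything it read last time is the same (D11 unchanged, H5 unchanged) — cache 0 kept, no run.
  D10: re-runs because G2 4->6; new result 0 (unchanged).
  F8: re-examined; everything it read last time is the same (D10 unchanged, H5 unchanged) — cache 0 kept, no run.
  H6: re-runs because H3 4->6; new result 0 (unchanged).
  F6: re-runs because H3 4->6; new result 6.
  C3: re-runs because F6 4->6; new result 6.

The important point: at H9 every value read last time is unchanged, so the dirty flag clears without a run.

Dirty set: A10, B10, B11, C3, D4, D5, D10, D11, E5, F6, F8, G2, G4, G8, H3, H5, H6, H9, H11.
Run set: A10, B10, B11, C3, D4, D5, D10, D11, E5, F6, G2, G4, G8, H3, H5, H6 (16 run).
Re-examined without running (cache reused): F8, H9, H11.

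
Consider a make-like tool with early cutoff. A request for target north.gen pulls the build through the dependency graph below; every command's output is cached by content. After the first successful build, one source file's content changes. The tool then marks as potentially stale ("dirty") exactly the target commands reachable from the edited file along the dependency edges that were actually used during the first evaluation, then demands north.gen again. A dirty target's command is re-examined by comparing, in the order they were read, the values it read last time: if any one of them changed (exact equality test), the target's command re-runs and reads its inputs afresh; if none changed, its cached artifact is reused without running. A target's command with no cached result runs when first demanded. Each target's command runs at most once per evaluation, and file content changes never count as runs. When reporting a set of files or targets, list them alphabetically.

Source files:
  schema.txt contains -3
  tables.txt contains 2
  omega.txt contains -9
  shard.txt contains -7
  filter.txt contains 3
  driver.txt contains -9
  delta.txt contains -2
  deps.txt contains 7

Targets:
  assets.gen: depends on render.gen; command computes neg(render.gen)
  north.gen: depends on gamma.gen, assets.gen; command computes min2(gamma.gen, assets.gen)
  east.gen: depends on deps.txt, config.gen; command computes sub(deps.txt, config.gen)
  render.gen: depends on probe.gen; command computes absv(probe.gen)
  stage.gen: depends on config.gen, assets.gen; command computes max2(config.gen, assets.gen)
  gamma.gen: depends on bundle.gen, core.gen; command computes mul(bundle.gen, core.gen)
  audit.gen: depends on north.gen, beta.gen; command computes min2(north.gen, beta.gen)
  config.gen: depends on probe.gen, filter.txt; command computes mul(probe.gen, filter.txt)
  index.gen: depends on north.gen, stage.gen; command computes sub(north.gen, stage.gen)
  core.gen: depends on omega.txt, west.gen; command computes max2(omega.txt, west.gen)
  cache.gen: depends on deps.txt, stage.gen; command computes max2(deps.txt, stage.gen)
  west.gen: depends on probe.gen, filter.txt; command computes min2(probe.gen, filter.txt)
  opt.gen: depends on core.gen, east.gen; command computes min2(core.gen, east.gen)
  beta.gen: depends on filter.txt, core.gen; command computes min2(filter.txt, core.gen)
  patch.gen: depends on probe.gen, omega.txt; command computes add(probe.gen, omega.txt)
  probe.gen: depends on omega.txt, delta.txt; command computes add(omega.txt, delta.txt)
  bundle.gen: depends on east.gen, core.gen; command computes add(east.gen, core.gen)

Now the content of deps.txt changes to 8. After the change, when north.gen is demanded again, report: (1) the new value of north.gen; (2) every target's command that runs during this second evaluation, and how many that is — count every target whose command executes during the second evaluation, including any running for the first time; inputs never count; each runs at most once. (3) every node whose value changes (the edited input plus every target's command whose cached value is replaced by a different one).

First demand of the output computes:
  probe.gen = add(-9, -2) = -11
  config.gen = mul(-11, 3) = -33
  east.gen = sub(7, -33) = 40
  render.gen = absv(-11) = 11
  assets.gen = neg(11) = -11
  west.gen = min2(-11, 3) = -11
  core.gen = max2(-9, -11) = -9
  bundle.gen = add(40, -9) = 31
  gamma.gen = mul(31, -9) = -279
  north.gen = min2(-279, -11) = -279

After the edit, cleaning proceeds:
  east.gen: a read changed (deps.txt 7->8) — executes, giving 41.
  bundle.gen: a read changed (east.gen 40->41) — executes, giving 32.
  gamma.gen: a read changed (bundle.gen 31->32) — executes, giving -288.
  north.gen: a read changed (gamma.gen -279->-288) — executes, giving -288.

Demanding north.gen again yields -288.
4 target commands run: bundle.gen, east.gen, gamma.gen, north.gen.
The nodes whose values change: bundle.gen, deps.txt, east.gen, gamma.gen, north.gen.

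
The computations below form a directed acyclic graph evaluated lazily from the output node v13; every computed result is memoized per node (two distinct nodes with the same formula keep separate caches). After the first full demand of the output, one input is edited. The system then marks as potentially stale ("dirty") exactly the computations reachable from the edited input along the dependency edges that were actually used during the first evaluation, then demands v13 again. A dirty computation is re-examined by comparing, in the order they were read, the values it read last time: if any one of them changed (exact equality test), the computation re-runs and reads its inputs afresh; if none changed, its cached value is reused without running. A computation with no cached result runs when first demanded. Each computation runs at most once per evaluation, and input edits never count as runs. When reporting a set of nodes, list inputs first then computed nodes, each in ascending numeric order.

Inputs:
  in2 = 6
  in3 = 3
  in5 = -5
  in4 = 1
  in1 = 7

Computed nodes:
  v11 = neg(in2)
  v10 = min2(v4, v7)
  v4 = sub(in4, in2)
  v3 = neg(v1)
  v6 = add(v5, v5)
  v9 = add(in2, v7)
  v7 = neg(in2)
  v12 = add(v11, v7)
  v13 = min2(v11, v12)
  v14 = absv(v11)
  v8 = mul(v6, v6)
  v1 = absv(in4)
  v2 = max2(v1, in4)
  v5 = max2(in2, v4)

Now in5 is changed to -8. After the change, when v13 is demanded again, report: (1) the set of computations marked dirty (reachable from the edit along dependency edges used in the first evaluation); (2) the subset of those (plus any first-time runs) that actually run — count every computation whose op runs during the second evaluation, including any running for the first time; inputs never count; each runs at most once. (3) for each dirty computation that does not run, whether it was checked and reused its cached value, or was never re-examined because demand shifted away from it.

The edit dirties: none.
0 computations run: none.
No dirty computation escaped a run.
Note the shortcut — nothing in the graph depends on in5 at all, so no recomputation happens.

First demand of the output computes:
  v7 = neg(6) = -6
  v11 = neg(6) = -6
  v12 = add(-6, -6) = -12
  v13 = min2(-6, -12) = -12

After the edit, cleaning proceeds:
  no node depends on in5 at all; the second demand re-runs nothing.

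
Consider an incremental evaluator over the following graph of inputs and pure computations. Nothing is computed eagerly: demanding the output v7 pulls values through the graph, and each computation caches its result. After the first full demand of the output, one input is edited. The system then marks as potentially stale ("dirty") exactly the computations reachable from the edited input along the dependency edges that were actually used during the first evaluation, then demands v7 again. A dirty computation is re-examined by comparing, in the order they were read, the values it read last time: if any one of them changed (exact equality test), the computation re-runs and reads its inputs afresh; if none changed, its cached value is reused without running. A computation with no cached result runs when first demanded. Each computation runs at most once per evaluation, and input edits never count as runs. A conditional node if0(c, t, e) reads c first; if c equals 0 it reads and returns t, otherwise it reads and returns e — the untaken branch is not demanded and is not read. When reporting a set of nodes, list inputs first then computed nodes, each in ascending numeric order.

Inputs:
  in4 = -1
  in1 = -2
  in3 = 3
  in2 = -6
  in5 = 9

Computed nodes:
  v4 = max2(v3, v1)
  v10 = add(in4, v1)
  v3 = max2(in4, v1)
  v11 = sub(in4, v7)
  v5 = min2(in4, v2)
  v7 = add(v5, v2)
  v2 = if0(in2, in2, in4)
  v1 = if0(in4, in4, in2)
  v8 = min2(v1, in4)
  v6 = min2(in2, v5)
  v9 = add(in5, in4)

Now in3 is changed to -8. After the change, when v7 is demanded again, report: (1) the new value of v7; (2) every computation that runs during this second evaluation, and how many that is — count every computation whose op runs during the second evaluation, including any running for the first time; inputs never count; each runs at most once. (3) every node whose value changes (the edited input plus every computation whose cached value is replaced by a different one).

Initial pass — values computed on the first demand:
  v2 = if0(in2=-6 -> else branch in4) = -1
  v5 = min2(-1, -1) = -1
  v7 = add(-1, -1) = -2

Second demand — change propagation:
  no demanded computation ever read in3, so the edit dirties nothing and nothing runs.

The important point: nothing the output needs ever reads in3, so the edit is invisible to it.

v7 now evaluates to -2.
Run set: none (0 run).
Changed values: in3.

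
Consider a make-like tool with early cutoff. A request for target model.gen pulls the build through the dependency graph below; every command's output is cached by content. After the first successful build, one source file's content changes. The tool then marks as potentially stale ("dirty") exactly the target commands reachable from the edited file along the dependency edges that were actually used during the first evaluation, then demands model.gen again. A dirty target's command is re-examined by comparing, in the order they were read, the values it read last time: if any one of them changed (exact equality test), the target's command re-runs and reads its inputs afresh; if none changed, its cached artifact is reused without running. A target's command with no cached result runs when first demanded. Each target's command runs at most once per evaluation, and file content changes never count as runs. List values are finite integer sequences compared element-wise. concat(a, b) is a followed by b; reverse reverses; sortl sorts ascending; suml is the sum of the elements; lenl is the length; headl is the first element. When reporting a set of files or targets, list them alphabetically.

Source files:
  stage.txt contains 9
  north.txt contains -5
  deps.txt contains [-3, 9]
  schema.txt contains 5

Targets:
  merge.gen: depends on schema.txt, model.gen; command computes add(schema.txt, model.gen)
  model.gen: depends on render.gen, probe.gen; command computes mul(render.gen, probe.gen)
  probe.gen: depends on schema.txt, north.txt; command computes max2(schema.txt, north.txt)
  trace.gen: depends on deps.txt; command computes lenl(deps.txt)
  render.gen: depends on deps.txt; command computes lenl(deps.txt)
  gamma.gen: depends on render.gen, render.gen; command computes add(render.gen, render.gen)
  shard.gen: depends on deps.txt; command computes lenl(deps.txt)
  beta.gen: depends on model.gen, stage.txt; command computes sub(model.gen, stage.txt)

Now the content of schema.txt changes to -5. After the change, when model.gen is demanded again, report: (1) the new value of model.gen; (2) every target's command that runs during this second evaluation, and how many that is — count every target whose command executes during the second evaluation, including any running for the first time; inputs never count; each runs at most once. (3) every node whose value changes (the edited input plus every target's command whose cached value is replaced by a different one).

First demand of the output computes:
  probe.gen = max2(5, -5) = 5
  render.gen = lenl([-3, 9]) = 2
  model.gen = mul(2, 5) = 10

After the edit, cleaning proceeds:
  probe.gen: a read changed (schema.txt 5->-5) — executes, giving -5.
  model.gen: a read changed (probe.gen 5->-5) — executes, giving -10.

Demanding model.gen again yields -10.
2 target commands run: model.gen, probe.gen.
The nodes whose values change: model.gen, probe.gen, schema.txt.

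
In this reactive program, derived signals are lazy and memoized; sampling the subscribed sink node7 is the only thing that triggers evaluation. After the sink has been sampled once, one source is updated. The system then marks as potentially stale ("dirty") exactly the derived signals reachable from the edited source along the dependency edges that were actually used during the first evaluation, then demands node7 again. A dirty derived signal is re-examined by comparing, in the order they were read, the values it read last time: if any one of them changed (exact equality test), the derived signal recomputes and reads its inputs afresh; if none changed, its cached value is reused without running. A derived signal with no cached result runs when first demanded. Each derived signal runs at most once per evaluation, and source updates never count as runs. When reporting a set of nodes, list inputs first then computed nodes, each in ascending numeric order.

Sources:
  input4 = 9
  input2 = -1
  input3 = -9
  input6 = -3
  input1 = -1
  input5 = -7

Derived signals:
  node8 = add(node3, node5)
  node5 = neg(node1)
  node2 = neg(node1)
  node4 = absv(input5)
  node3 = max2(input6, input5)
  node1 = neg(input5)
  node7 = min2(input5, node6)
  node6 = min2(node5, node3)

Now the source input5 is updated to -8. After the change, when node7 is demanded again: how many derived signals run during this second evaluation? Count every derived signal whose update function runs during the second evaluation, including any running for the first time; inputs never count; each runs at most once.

First demand of the output computes:
  node1 = neg(-7) = 7
  node3 = max2(-3, -7) = -3
  node5 = neg(7) = -7
  node6 = min2(-7, -3) = -7
  node7 = min2(-7, -7) = -7

After the edit, cleaning proceeds:
  node1: a read changed (input5 -7->-8) — executes, giving 8.
  node3: a read changed (input5 -7->-8) — executes, giving -3 — identical to its old value.
  node5: a read changed (node1 7->8) — executes, giving -8.
  node6: a read changed (node5 -7->-8) — executes, giving -8.
  node7: a read changed (input5 -7->-8; node6 -7->-8) — executes, giving -8.

5 derived signals run: node1, node3, node5, node6, node7.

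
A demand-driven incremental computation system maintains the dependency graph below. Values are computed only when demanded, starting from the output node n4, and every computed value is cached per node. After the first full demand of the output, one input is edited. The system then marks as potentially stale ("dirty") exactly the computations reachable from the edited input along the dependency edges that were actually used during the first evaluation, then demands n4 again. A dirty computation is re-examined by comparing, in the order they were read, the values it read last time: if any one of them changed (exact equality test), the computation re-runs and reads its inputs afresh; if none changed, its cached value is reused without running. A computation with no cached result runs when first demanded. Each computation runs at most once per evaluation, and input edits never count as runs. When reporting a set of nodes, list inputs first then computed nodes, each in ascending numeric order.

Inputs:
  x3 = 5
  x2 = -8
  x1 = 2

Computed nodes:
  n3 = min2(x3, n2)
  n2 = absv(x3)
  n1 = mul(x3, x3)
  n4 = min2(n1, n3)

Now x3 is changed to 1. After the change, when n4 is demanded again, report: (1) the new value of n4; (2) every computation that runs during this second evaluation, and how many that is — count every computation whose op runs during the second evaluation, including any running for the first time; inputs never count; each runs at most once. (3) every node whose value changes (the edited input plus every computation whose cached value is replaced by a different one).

New value of n4: 1.
Computations that run: n1, n2, n3, n4 — 4 in total.
Values that change: x3, n1, n2, n3, n4.

First evaluation (everything demanded from the output):
  n1 = mul(5, 5) = 25
  n2 = absv(5) = 5
  n3 = min2(5, 5) = 5
  n4 = min2(25, 5) = 5

Propagation after the edit:
  n1: runs — x3 5->1; x3 5->1; result 1.
  n2: runs — x3 5->1; result 1.
  n3: runs — x3 5->1; n2 5->1; result 1.
  n4: runs — n1 25->1; n3 5->1; result 1.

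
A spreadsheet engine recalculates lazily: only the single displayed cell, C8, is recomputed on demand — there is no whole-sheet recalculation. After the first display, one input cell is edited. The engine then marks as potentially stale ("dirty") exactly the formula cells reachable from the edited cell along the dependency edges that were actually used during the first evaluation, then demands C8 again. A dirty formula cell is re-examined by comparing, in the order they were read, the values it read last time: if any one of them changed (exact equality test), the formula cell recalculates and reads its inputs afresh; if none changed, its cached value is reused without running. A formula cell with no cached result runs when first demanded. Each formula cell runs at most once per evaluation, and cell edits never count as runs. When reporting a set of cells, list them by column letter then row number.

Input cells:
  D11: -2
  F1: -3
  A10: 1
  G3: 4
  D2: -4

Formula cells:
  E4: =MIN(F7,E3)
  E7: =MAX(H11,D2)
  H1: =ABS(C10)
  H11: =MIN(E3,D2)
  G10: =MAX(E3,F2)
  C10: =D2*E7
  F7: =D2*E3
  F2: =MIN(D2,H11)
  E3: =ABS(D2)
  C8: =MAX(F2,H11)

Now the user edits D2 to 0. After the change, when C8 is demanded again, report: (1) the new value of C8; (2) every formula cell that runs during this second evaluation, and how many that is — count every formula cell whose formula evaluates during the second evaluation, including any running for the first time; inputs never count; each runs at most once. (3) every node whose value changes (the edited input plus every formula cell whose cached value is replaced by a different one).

First evaluation (everything demanded from the output):
  E3 = ABS(-4) = 4
  H11 = MIN(4, -4) = -4
  F2 = MIN(-4, -4) = -4
  C8 = MAX(-4, -4) = -4

Propagation after the edit:
  E3: runs — D2 -4->0; result 0.
  H11: runs — E3 4->0; D2 -4->0; result 0.
  F2: runs — D2 -4->0; H11 -4->0; result 0.
  C8: runs — F2 -4->0; H11 -4->0; result 0.

New value of C8: 0.
Formula cells that run: C8, E3, F2, H11 — 4 in total.
Values that change: C8, D2, E3, F2, H11.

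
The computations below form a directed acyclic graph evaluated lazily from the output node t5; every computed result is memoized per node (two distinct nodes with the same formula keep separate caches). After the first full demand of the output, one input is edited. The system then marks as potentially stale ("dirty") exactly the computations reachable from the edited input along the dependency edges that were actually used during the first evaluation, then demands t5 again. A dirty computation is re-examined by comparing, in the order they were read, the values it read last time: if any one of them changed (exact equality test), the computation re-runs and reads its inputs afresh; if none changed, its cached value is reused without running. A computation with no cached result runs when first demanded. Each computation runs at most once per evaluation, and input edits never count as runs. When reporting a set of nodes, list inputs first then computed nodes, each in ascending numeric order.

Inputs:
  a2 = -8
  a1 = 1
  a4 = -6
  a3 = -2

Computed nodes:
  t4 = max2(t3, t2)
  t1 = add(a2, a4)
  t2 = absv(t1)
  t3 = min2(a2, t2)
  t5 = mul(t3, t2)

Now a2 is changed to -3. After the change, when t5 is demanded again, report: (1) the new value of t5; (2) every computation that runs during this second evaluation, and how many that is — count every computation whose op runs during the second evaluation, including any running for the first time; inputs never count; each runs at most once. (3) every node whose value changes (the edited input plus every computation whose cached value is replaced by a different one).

First demand of the output computes:
  t1 = add(-8, -6) = -14
  t2 = absv(-14) = 14
  t3 = min2(-8, 14) = -8
  t5 = mul(-8, 14) = -112

After the edit, cleaning proceeds:
  t1: a read changed (a2 -8->-3) — executes, giving -9.
  t2: a read changed (t1 -14->-9) — executes, giving 9.
  t3: a read changed (a2 -8->-3; t2 14->9) — executes, giving -3.
  t5: a read changed (t3 -8->-3; t2 14->9) — executes, giving -27.

Demanding t5 again yields -27.
4 computations run: t1, t2, t3, t5.
The nodes whose values change: a2, t1, t2, t3, t5.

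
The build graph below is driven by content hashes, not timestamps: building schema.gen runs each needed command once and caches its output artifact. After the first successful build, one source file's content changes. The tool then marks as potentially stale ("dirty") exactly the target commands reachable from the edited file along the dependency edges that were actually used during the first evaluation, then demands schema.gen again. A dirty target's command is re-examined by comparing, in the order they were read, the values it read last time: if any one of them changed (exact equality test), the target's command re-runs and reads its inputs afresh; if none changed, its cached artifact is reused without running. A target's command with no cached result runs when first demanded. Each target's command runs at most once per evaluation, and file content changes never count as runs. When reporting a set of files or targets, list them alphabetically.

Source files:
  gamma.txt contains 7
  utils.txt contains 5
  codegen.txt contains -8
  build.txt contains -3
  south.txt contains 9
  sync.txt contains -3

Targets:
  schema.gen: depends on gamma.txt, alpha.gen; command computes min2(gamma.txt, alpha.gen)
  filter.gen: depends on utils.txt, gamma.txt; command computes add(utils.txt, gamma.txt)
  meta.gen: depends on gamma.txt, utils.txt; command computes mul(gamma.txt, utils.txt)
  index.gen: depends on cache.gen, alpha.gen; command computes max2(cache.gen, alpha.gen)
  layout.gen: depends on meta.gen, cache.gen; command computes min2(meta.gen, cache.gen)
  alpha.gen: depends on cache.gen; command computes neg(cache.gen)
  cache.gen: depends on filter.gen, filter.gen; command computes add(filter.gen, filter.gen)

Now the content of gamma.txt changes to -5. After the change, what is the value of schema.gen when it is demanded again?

schema.gen now evaluates to -5.

Initial pass — values computed on the first demand:
  filter.gen = add(5, 7) = 12
  cache.gen = add(12, 12) = 24
  alpha.gen = neg(24) = -24
  schema.gen = min2(7, -24) = -24

Second demand — change propagation:
  filter.gen: re-runs because gamma.txt 7->-5; new result 0.
  cache.gen: re-runs because filter.gen 12->0; filter.gen 12->0; new result 0.
  alpha.gen: re-runs because cache.gen 24->0; new result 0.
  schema.gen: re-runs because gamma.txt 7->-5; alpha.gen -24->0; new result -5.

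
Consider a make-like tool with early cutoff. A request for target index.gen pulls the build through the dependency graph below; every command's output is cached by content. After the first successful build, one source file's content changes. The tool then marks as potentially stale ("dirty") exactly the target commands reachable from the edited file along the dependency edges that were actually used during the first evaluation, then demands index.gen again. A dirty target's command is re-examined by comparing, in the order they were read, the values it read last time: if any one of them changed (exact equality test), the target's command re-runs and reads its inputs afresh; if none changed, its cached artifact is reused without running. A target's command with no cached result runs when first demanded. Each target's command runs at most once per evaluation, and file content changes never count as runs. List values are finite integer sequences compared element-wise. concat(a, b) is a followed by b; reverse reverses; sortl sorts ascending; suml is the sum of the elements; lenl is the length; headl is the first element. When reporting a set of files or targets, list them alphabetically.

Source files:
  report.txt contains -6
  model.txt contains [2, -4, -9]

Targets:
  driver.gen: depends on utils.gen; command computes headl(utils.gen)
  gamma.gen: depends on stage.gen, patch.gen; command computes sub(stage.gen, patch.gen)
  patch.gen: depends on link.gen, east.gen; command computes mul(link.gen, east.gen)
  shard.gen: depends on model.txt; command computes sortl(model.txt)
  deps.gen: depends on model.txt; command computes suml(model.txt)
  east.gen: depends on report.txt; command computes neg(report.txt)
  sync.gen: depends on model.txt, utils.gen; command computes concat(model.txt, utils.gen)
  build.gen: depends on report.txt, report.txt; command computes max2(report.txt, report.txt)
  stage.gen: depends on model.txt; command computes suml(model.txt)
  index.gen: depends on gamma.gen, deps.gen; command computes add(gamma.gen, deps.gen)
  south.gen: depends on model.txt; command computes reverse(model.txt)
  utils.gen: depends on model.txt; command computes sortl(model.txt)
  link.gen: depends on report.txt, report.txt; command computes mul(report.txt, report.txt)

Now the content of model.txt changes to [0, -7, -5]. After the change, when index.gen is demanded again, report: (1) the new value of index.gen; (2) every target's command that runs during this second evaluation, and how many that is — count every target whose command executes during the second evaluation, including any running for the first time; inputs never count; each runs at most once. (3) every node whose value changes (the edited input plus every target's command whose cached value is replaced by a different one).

Demanding index.gen again yields -240.
4 target commands run: deps.gen, gamma.gen, index.gen, stage.gen.
The nodes whose values change: deps.gen, gamma.gen, index.gen, model.txt, stage.gen.

First demand of the output computes:
  deps.gen = suml([2, -4, -9]) = -11
  east.gen = neg(-6) = 6
  link.gen = mul(-6, -6) = 36
  patch.gen = mul(36, 6) = 216
  stage.gen = suml([2, -4, -9]) = -11
  gamma.gen = sub(-11, 216) = -227
  index.gen = add(-227, -11) = -238

After the edit, cleaning proceeds:
  deps.gen: a read changed (model.txt [2, -4, -9]->[0, -7, -5]) — executes, giving -12.
  stage.gen: a read changed (model.txt [2, -4, -9]->[0, -7, -5]) — executes, giving -12.
  gamma.gen: a read changed (stage.gen -11->-12) — executes, giving -228.
  index.gen: a read changed (gamma.gen -227->-228; deps.gen -11->-12) — executes, giving -240.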